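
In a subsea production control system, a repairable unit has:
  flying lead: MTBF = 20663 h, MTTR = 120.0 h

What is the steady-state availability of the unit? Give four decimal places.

0.9942

A(flying lead) = MTBF/(MTBF+MTTR) = 20663/(20663+120.0) = 0.9942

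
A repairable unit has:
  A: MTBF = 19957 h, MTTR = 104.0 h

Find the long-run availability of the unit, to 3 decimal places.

A(A) = MTBF/(MTBF+MTTR) = 19957/(19957+104.0) = 0.995

0.995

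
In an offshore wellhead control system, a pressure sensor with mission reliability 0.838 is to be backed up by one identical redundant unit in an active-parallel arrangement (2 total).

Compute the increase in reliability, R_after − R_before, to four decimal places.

R_before = 0.838
R_after = 1 − (1 − 0.838)^2 = 0.9738
ΔR = 0.9738 − 0.838 = 0.1358

0.1358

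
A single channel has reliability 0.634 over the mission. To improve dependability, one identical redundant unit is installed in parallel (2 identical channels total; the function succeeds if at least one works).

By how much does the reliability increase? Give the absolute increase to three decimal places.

R_before = 0.634
R_after = 1 − (1 − 0.634)^2 = 0.866
ΔR = 0.866 − 0.634 = 0.232

0.232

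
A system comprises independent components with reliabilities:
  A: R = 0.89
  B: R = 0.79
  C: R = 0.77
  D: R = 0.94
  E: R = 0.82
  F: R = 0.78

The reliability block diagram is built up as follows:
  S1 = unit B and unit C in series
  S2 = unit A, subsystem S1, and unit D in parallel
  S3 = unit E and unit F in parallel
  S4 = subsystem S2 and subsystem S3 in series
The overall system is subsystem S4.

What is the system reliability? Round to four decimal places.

0.9579

Series (B and C): 0.790000 × 0.770000 = 0.608300
Parallel (A, [0.608300], and D): 1 − (1 − 0.890000)(1 − 0.608300)(1 − 0.940000) = 0.997415
Parallel (E and F): 1 − (1 − 0.820000)(1 − 0.780000) = 0.960400
Series ([0.997415] and [0.960400]): 0.997415 × 0.960400 = 0.9579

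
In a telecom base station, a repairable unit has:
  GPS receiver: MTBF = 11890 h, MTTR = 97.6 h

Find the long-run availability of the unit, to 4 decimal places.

A(GPS receiver) = MTBF/(MTBF+MTTR) = 11890/(11890+97.6) = 0.9919

0.9919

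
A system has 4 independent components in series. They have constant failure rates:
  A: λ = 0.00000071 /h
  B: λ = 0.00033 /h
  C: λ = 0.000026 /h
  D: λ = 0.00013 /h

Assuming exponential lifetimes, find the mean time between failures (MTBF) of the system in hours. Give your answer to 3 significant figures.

2050

Series of exponential components: λ_sys = Σ λ_i
λ_sys = 0.00000071 + 0.00033 + 0.000026 + 0.00013 = 4.8671e-04 /h
MTBF = 1 / λ_sys = 2050 h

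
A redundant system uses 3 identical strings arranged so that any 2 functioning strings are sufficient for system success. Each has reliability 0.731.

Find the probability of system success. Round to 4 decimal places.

R = Σ_{i=2}^{3} C(3,i) p^i (1−p)^{3−i} with p = 0.731
C(3,2)·0.731^2·0.269^1 = 0.431229
C(3,3)·0.731^3·0.269^0 = 0.390618
Sum = 0.8218

0.8218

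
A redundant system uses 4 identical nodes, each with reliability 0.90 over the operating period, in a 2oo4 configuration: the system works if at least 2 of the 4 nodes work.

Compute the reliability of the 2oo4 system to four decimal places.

0.9963

R = Σ_{i=2}^{4} C(4,i) p^i (1−p)^{4−i} with p = 0.90
C(4,2)·0.90^2·0.10^2 = 0.048600
C(4,3)·0.90^3·0.10^1 = 0.291600
C(4,4)·0.90^4·0.10^0 = 0.656100
Sum = 0.9963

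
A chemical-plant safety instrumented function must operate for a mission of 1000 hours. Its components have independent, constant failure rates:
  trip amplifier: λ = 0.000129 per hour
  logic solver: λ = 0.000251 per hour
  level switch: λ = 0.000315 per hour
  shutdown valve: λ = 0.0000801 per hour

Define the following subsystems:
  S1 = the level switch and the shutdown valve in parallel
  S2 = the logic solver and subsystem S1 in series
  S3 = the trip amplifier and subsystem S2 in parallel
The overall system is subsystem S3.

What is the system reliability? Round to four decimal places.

R(trip amplifier) = exp(−0.000129 × 1000) = 0.878974
R(logic solver) = exp(−0.000251 × 1000) = 0.778022
R(level switch) = exp(−0.000315 × 1000) = 0.729789
R(shutdown valve) = exp(−0.0000801 × 1000) = 0.923024
Parallel (level switch and shutdown valve): 1 − (1 − 0.729789)(1 − 0.923024) = 0.979200
Series (logic solver and [0.979200]): 0.778022 × 0.979200 = 0.761839
Parallel (trip amplifier and [0.761839]): 1 − (1 − 0.878974)(1 − 0.761839) = 0.9712

0.9712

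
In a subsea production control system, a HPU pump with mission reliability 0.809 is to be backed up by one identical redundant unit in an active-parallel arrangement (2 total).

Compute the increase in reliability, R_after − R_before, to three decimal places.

R_before = 0.809
R_after = 1 − (1 − 0.809)^2 = 0.964
ΔR = 0.964 − 0.809 = 0.155

0.155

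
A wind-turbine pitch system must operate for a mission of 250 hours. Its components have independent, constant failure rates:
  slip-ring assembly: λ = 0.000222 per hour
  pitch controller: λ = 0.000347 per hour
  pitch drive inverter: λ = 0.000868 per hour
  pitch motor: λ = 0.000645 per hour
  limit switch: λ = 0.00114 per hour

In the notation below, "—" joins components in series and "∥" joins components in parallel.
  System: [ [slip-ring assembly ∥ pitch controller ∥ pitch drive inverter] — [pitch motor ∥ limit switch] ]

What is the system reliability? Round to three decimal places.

0.962

R(slip-ring assembly) = exp(−0.000222 × 250) = 0.94601
R(pitch controller) = exp(−0.000347 × 250) = 0.91691
R(pitch drive inverter) = exp(−0.000868 × 250) = 0.80493
R(pitch motor) = exp(−0.000645 × 250) = 0.85108
R(limit switch) = exp(−0.00114 × 250) = 0.75201
Parallel (slip-ring assembly, pitch controller, and pitch drive inverter): 1 − (1 − 0.94601)(1 − 0.91691)(1 − 0.80493) = 0.99912
Parallel (pitch motor and limit switch): 1 − (1 − 0.85108)(1 − 0.75201) = 0.96307
Series ([0.99912] and [0.96307]): 0.99912 × 0.96307 = 0.962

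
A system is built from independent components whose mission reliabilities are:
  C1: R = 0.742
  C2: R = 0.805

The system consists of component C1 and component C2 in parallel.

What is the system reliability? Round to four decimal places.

Parallel (C1 and C2): 1 − (1 − 0.742000)(1 − 0.805000) = 0.9497

0.9497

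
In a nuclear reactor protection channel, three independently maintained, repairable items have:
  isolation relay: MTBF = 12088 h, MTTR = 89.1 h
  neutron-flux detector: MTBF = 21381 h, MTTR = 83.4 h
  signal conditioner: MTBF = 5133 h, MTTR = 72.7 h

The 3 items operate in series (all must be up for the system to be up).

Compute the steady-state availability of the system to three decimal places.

A(isolation relay) = MTBF/(MTBF+MTTR) = 12088/(12088+89.1) = 0.992683
A(neutron-flux detector) = MTBF/(MTBF+MTTR) = 21381/(21381+83.4) = 0.996114
A(signal conditioner) = MTBF/(MTBF+MTTR) = 5133/(5133+72.7) = 0.986035
Series availability: 0.992683 × 0.996114 × 0.986035 = 0.975

0.975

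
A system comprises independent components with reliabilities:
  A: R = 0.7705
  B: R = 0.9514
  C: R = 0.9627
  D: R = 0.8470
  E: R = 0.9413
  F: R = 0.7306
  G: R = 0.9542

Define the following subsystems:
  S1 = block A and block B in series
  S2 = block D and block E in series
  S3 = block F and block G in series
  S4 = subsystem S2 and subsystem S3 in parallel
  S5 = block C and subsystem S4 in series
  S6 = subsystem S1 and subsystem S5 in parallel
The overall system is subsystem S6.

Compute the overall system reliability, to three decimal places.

0.974

Series (A and B): 0.77050 × 0.95140 = 0.73305
Series (D and E): 0.84700 × 0.94130 = 0.79728
Series (F and G): 0.73060 × 0.95420 = 0.69714
Parallel ([0.79728] and [0.69714]): 1 − (1 − 0.79728)(1 − 0.69714) = 0.93860
Series (C and [0.93860]): 0.96270 × 0.93860 = 0.90359
Parallel ([0.73305] and [0.90359]): 1 − (1 − 0.73305)(1 − 0.90359) = 0.974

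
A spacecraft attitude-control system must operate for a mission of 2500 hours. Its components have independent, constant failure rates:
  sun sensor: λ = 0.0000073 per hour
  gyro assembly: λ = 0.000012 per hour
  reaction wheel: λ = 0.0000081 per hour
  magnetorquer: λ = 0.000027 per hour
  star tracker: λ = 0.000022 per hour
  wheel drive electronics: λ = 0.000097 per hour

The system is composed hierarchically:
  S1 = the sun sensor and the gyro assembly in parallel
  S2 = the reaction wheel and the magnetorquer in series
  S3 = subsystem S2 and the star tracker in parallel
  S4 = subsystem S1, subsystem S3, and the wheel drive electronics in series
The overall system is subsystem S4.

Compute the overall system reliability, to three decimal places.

0.781

R(sun sensor) = exp(−0.0000073 × 2500) = 0.98192
R(gyro assembly) = exp(−0.000012 × 2500) = 0.97045
R(reaction wheel) = exp(−0.0000081 × 2500) = 0.97995
R(magnetorquer) = exp(−0.000027 × 2500) = 0.93473
R(star tracker) = exp(−0.000022 × 2500) = 0.94649
R(wheel drive electronics) = exp(−0.000097 × 2500) = 0.78466
Parallel (sun sensor and gyro assembly): 1 − (1 − 0.98192)(1 − 0.97045) = 0.99947
Series (reaction wheel and magnetorquer): 0.97995 × 0.93473 = 0.91599
Parallel ([0.91599] and star tracker): 1 − (1 − 0.91599)(1 − 0.94649) = 0.99550
Series ([0.99947], [0.99550], and wheel drive electronics): 0.99947 × 0.99550 × 0.78466 = 0.781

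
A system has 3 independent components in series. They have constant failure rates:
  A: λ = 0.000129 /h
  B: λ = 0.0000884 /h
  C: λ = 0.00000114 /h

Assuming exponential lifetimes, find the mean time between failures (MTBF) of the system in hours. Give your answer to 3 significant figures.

4580

Series of exponential components: λ_sys = Σ λ_i
λ_sys = 0.000129 + 0.0000884 + 0.00000114 = 2.1854e-04 /h
MTBF = 1 / λ_sys = 4580 h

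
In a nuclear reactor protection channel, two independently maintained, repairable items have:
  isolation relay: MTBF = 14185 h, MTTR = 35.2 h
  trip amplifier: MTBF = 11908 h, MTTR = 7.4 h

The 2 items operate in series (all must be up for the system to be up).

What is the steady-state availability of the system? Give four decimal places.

0.9969

A(isolation relay) = MTBF/(MTBF+MTTR) = 14185/(14185+35.2) = 0.997525
A(trip amplifier) = MTBF/(MTBF+MTTR) = 11908/(11908+7.4) = 0.999379
Series availability: 0.997525 × 0.999379 = 0.9969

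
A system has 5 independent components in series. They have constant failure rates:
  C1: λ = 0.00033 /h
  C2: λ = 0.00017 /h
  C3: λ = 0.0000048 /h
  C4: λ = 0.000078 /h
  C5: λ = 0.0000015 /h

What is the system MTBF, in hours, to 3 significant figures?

1710

Series of exponential components: λ_sys = Σ λ_i
λ_sys = 0.00033 + 0.00017 + 0.0000048 + 0.000078 + 0.0000015 = 5.8430e-04 /h
MTBF = 1 / λ_sys = 1710 h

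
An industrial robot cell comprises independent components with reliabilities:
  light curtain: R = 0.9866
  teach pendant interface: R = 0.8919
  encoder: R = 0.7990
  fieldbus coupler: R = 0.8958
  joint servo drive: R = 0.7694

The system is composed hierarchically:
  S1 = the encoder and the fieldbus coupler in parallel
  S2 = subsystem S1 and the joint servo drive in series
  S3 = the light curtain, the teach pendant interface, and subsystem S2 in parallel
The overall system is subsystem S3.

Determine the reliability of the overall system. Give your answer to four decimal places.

0.9996

Parallel (encoder and fieldbus coupler): 1 − (1 − 0.799000)(1 − 0.895800) = 0.979056
Series ([0.979056] and joint servo drive): 0.979056 × 0.769400 = 0.753286
Parallel (light curtain, teach pendant interface, and [0.753286]): 1 − (1 − 0.986600)(1 − 0.891900)(1 − 0.753286) = 0.9996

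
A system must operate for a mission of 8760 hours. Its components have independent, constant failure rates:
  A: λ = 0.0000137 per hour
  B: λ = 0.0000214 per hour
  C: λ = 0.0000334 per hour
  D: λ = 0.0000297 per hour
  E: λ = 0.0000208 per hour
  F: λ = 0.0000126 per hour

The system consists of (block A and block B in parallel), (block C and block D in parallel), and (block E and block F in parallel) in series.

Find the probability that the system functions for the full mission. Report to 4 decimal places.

R(A) = exp(−0.0000137 × 8760) = 0.886910
R(B) = exp(−0.0000214 × 8760) = 0.829059
R(C) = exp(−0.0000334 × 8760) = 0.746333
R(D) = exp(−0.0000297 × 8760) = 0.770919
R(E) = exp(−0.0000208 × 8760) = 0.833428
R(F) = exp(−0.0000126 × 8760) = 0.895497
Parallel (A and B): 1 − (1 − 0.886910)(1 − 0.829059) = 0.980668
Parallel (C and D): 1 − (1 − 0.746333)(1 − 0.770919) = 0.941890
Parallel (E and F): 1 − (1 − 0.833428)(1 − 0.895497) = 0.982593
Series ([0.980668], [0.941890], and [0.982593]): 0.980668 × 0.941890 × 0.982593 = 0.9076

0.9076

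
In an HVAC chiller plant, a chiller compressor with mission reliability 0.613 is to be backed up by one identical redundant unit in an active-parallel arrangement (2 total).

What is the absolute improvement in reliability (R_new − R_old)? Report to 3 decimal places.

0.237

R_before = 0.613
R_after = 1 − (1 − 0.613)^2 = 0.850
ΔR = 0.850 − 0.613 = 0.237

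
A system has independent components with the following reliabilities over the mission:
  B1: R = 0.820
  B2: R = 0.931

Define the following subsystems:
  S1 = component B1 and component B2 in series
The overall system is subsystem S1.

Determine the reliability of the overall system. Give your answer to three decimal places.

0.763

Series (B1 and B2): 0.82000 × 0.93100 = 0.763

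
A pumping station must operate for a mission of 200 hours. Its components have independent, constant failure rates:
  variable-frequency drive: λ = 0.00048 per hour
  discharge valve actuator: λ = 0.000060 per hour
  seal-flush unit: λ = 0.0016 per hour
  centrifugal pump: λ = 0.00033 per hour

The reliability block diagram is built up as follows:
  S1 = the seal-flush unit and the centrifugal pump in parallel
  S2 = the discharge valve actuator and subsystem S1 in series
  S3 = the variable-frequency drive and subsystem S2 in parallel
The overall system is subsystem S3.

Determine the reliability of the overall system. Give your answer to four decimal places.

R(variable-frequency drive) = exp(−0.00048 × 200) = 0.908464
R(discharge valve actuator) = exp(−0.000060 × 200) = 0.988072
R(seal-flush unit) = exp(−0.0016 × 200) = 0.726149
R(centrifugal pump) = exp(−0.00033 × 200) = 0.936131
Parallel (seal-flush unit and centrifugal pump): 1 − (1 − 0.726149)(1 − 0.936131) = 0.982509
Series (discharge valve actuator and [0.982509]): 0.988072 × 0.982509 = 0.970790
Parallel (variable-frequency drive and [0.970790]): 1 − (1 − 0.908464)(1 − 0.970790) = 0.9973

0.9973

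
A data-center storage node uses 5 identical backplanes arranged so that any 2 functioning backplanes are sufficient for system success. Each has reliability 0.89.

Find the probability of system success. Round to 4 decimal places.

0.9993

R = Σ_{i=2}^{5} C(5,i) p^i (1−p)^{5−i} with p = 0.89
C(5,2)·0.89^2·0.11^3 = 0.010543
C(5,3)·0.89^3·0.11^2 = 0.085301
C(5,4)·0.89^4·0.11^1 = 0.345082
C(5,5)·0.89^5·0.11^0 = 0.558406
Sum = 0.9993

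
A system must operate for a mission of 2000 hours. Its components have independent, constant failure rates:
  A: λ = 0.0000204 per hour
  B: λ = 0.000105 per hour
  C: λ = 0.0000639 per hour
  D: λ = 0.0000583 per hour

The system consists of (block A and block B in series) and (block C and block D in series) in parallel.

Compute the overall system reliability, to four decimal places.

R(A) = exp(−0.0000204 × 2000) = 0.960021
R(B) = exp(−0.000105 × 2000) = 0.810584
R(C) = exp(−0.0000639 × 2000) = 0.880029
R(D) = exp(−0.0000583 × 2000) = 0.889941
Series (A and B): 0.960021 × 0.810584 = 0.778178
Series (C and D): 0.880029 × 0.889941 = 0.783174
Parallel ([0.778178] and [0.783174]): 1 − (1 − 0.778178)(1 − 0.783174) = 0.9519

0.9519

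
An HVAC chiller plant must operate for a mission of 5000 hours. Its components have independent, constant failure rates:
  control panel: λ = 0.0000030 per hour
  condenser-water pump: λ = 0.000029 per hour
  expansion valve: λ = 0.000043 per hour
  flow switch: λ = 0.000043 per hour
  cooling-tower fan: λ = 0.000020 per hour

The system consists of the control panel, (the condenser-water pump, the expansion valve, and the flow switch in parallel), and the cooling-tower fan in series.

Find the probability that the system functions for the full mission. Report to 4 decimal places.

0.8869

R(control panel) = exp(−0.0000030 × 5000) = 0.985112
R(condenser-water pump) = exp(−0.000029 × 5000) = 0.865022
R(expansion valve) = exp(−0.000043 × 5000) = 0.806541
R(flow switch) = exp(−0.000043 × 5000) = 0.806541
R(cooling-tower fan) = exp(−0.000020 × 5000) = 0.904837
Parallel (condenser-water pump, expansion valve, and flow switch): 1 − (1 − 0.865022)(1 − 0.806541)(1 − 0.806541) = 0.994948
Series (control panel, [0.994948], and cooling-tower fan): 0.985112 × 0.994948 × 0.904837 = 0.8869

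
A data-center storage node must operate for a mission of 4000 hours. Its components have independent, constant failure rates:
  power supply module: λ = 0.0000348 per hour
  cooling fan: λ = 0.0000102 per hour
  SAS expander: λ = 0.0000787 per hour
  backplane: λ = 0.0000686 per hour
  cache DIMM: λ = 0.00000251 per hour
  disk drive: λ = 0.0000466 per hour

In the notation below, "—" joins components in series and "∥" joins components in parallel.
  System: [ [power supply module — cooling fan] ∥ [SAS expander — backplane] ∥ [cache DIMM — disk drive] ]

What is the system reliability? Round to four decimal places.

R(power supply module) = exp(−0.0000348 × 4000) = 0.870054
R(cooling fan) = exp(−0.0000102 × 4000) = 0.960021
R(SAS expander) = exp(−0.0000787 × 4000) = 0.729935
R(backplane) = exp(−0.0000686 × 4000) = 0.760028
R(cache DIMM) = exp(−0.00000251 × 4000) = 0.990010
R(disk drive) = exp(−0.0000466 × 4000) = 0.829942
Series (power supply module and cooling fan): 0.870054 × 0.960021 = 0.835270
Series (SAS expander and backplane): 0.729935 × 0.760028 = 0.554771
Series (cache DIMM and disk drive): 0.990010 × 0.829942 = 0.821651
Parallel ([0.835270], [0.554771], and [0.821651]): 1 − (1 − 0.835270)(1 − 0.554771)(1 − 0.821651) = 0.9869

0.9869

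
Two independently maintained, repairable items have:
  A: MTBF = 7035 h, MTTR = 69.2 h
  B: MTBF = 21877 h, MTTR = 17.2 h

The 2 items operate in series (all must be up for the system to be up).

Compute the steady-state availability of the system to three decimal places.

0.989

A(A) = MTBF/(MTBF+MTTR) = 7035/(7035+69.2) = 0.990259
A(B) = MTBF/(MTBF+MTTR) = 21877/(21877+17.2) = 0.999214
Series availability: 0.990259 × 0.999214 = 0.989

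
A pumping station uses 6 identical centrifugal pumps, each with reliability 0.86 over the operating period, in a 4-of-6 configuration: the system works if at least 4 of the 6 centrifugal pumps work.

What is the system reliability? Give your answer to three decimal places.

0.961

R = Σ_{i=4}^{6} C(6,i) p^i (1−p)^{6−i} with p = 0.86
C(6,4)·0.86^4·0.14^2 = 0.16082
C(6,5)·0.86^5·0.14^1 = 0.39516
C(6,6)·0.86^6·0.14^0 = 0.40457
Sum = 0.961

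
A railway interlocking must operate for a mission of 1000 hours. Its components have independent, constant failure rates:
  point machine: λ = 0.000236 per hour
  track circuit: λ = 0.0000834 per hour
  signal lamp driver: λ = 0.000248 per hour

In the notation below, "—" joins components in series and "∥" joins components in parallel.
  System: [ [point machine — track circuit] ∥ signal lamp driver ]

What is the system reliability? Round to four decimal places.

0.9399

R(point machine) = exp(−0.000236 × 1000) = 0.789781
R(track circuit) = exp(−0.0000834 × 1000) = 0.919983
R(signal lamp driver) = exp(−0.000248 × 1000) = 0.780360
Series (point machine and track circuit): 0.789781 × 0.919983 = 0.726585
Parallel ([0.726585] and signal lamp driver): 1 − (1 − 0.726585)(1 − 0.780360) = 0.9399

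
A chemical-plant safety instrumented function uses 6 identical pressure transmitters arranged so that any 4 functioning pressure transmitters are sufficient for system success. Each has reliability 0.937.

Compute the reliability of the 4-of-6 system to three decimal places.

R = Σ_{i=4}^{6} C(6,i) p^i (1−p)^{6−i} with p = 0.937
C(6,4)·0.937^4·0.063^2 = 0.04589
C(6,5)·0.937^5·0.063^1 = 0.27302
C(6,6)·0.937^6·0.063^0 = 0.67676
Sum = 0.996

0.996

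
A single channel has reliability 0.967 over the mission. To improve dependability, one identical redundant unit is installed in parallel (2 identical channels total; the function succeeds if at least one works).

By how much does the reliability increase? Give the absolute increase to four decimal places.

R_before = 0.967
R_after = 1 − (1 − 0.967)^2 = 0.9989
ΔR = 0.9989 − 0.967 = 0.0319

0.0319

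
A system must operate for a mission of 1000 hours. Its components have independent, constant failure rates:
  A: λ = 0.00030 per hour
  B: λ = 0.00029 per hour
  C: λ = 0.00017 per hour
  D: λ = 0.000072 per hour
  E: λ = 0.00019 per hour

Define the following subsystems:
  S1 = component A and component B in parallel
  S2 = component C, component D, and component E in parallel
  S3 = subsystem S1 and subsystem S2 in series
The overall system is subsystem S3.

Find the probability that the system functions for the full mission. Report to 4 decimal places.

0.9330

R(A) = exp(−0.00030 × 1000) = 0.740818
R(B) = exp(−0.00029 × 1000) = 0.748264
R(C) = exp(−0.00017 × 1000) = 0.843665
R(D) = exp(−0.000072 × 1000) = 0.930531
R(E) = exp(−0.00019 × 1000) = 0.826959
Parallel (A and B): 1 − (1 − 0.740818)(1 − 0.748264) = 0.934755
Parallel (C, D, and E): 1 − (1 − 0.843665)(1 − 0.930531)(1 − 0.826959) = 0.998121
Series ([0.934755] and [0.998121]): 0.934755 × 0.998121 = 0.9330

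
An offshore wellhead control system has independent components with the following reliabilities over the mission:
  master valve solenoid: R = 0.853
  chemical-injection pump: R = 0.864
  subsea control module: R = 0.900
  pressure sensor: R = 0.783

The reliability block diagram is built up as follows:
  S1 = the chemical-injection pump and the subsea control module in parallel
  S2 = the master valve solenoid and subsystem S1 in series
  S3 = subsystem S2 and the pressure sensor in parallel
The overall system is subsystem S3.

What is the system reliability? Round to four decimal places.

0.9656

Parallel (chemical-injection pump and subsea control module): 1 − (1 − 0.864000)(1 − 0.900000) = 0.986400
Series (master valve solenoid and [0.986400]): 0.853000 × 0.986400 = 0.841399
Parallel ([0.841399] and pressure sensor): 1 − (1 − 0.841399)(1 − 0.783000) = 0.9656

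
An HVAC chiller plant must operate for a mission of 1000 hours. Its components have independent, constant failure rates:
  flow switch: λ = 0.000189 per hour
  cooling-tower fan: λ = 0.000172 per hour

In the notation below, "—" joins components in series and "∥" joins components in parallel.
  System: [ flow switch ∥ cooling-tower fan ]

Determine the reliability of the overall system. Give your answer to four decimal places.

0.9728

R(flow switch) = exp(−0.000189 × 1000) = 0.827787
R(cooling-tower fan) = exp(−0.000172 × 1000) = 0.841979
Parallel (flow switch and cooling-tower fan): 1 − (1 − 0.827787)(1 − 0.841979) = 0.9728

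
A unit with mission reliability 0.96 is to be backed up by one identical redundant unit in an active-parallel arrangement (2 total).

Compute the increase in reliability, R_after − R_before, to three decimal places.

R_before = 0.96
R_after = 1 − (1 − 0.96)^2 = 0.998
ΔR = 0.998 − 0.96 = 0.038

0.038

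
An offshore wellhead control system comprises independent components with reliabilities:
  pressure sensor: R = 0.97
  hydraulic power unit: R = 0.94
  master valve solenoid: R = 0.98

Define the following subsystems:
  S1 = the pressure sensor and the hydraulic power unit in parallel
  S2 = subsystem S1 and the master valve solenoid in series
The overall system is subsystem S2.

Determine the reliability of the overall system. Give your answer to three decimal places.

0.978

Parallel (pressure sensor and hydraulic power unit): 1 − (1 − 0.97000)(1 − 0.94000) = 0.99820
Series ([0.99820] and master valve solenoid): 0.99820 × 0.98000 = 0.978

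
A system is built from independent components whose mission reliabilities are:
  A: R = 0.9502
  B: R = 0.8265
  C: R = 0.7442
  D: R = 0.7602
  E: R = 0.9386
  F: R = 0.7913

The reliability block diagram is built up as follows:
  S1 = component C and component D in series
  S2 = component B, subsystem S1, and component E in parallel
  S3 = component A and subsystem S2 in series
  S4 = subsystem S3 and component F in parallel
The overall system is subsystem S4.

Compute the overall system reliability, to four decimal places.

0.9887

Series (C and D): 0.744200 × 0.760200 = 0.565741
Parallel (B, [0.565741], and E): 1 − (1 − 0.826500)(1 − 0.565741)(1 − 0.938600) = 0.995374
Series (A and [0.995374]): 0.950200 × 0.995374 = 0.945804
Parallel ([0.945804] and F): 1 − (1 − 0.945804)(1 − 0.791300) = 0.9887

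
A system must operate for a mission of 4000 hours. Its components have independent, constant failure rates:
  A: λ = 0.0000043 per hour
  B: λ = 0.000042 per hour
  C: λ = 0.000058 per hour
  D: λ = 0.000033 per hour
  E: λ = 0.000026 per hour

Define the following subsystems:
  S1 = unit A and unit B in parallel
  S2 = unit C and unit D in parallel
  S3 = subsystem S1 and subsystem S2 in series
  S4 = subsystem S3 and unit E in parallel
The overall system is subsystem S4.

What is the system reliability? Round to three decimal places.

R(A) = exp(−0.0000043 × 4000) = 0.98295
R(B) = exp(−0.000042 × 4000) = 0.84535
R(C) = exp(−0.000058 × 4000) = 0.79295
R(D) = exp(−0.000033 × 4000) = 0.87634
R(E) = exp(−0.000026 × 4000) = 0.90123
Parallel (A and B): 1 − (1 − 0.98295)(1 − 0.84535) = 0.99736
Parallel (C and D): 1 − (1 − 0.79295)(1 − 0.87634) = 0.97440
Series ([0.99736] and [0.97440]): 0.99736 × 0.97440 = 0.97183
Parallel ([0.97183] and E): 1 − (1 − 0.97183)(1 − 0.90123) = 0.997

0.997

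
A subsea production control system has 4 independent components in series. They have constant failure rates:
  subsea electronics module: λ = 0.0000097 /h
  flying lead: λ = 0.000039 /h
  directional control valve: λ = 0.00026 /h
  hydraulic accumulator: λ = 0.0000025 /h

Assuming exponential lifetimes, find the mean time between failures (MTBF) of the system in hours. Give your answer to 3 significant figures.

3210

Series of exponential components: λ_sys = Σ λ_i
λ_sys = 0.0000097 + 0.000039 + 0.00026 + 0.0000025 = 3.1120e-04 /h
MTBF = 1 / λ_sys = 3210 h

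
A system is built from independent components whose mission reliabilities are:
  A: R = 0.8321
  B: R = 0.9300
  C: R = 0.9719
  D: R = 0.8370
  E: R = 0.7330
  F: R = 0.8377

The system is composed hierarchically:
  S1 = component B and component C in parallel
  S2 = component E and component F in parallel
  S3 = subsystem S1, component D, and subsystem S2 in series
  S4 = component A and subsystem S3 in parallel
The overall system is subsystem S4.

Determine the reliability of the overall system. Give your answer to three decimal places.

Parallel (B and C): 1 − (1 − 0.93000)(1 − 0.97190) = 0.99803
Parallel (E and F): 1 − (1 − 0.73300)(1 − 0.83770) = 0.95667
Series ([0.99803], D, and [0.95667]): 0.99803 × 0.83700 × 0.95667 = 0.79916
Parallel (A and [0.79916]): 1 − (1 − 0.83210)(1 − 0.79916) = 0.966

0.966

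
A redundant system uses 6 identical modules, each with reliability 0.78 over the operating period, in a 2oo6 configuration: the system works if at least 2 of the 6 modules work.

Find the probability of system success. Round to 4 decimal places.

R = Σ_{i=2}^{6} C(6,i) p^i (1−p)^{6−i} with p = 0.78
C(6,2)·0.78^2·0.22^4 = 0.021378
C(6,3)·0.78^3·0.22^3 = 0.101061
C(6,4)·0.78^4·0.22^2 = 0.268729
C(6,5)·0.78^5·0.22^1 = 0.381107
C(6,6)·0.78^6·0.22^0 = 0.225200
Sum = 0.9975

0.9975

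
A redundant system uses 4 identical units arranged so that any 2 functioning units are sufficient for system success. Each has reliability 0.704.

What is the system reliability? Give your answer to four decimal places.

0.9193

R = Σ_{i=2}^{4} C(4,i) p^i (1−p)^{4−i} with p = 0.704
C(4,2)·0.704^2·0.296^2 = 0.260543
C(4,3)·0.704^3·0.296^1 = 0.413114
C(4,4)·0.704^4·0.296^0 = 0.245635
Sum = 0.9193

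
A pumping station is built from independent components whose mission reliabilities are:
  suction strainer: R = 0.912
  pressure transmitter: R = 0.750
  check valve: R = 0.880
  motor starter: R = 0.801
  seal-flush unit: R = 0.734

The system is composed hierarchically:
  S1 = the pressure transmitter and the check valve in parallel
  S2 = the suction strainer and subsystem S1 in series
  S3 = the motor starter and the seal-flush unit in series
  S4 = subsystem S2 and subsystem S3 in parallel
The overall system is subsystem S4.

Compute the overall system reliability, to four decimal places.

Parallel (pressure transmitter and check valve): 1 − (1 − 0.750000)(1 − 0.880000) = 0.970000
Series (suction strainer and [0.970000]): 0.912000 × 0.970000 = 0.884640
Series (motor starter and seal-flush unit): 0.801000 × 0.734000 = 0.587934
Parallel ([0.884640] and [0.587934]): 1 − (1 − 0.884640)(1 − 0.587934) = 0.9525

0.9525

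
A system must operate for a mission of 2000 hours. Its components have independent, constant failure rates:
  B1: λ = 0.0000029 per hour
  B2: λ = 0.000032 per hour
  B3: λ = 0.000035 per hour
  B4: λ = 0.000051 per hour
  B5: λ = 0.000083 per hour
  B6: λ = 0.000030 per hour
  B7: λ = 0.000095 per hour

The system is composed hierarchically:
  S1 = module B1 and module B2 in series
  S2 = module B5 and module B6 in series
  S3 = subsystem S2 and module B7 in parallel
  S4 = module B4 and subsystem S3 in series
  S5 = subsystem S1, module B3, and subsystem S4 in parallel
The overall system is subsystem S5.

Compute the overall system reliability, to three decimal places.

0.999

R(B1) = exp(−0.0000029 × 2000) = 0.99422
R(B2) = exp(−0.000032 × 2000) = 0.93800
R(B3) = exp(−0.000035 × 2000) = 0.93239
R(B4) = exp(−0.000051 × 2000) = 0.90303
R(B5) = exp(−0.000083 × 2000) = 0.84705
R(B6) = exp(−0.000030 × 2000) = 0.94176
R(B7) = exp(−0.000095 × 2000) = 0.82696
Series (B1 and B2): 0.99422 × 0.93800 = 0.93258
Series (B5 and B6): 0.84705 × 0.94176 = 0.79772
Parallel ([0.79772] and B7): 1 − (1 − 0.79772)(1 − 0.82696) = 0.96500
Series (B4 and [0.96500]): 0.90303 × 0.96500 = 0.87142
Parallel ([0.93258], B3, and [0.87142]): 1 − (1 − 0.93258)(1 − 0.93239)(1 − 0.87142) = 0.999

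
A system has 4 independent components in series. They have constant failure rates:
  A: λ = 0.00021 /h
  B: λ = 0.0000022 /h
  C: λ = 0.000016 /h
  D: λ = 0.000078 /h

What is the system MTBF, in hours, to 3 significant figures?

Series of exponential components: λ_sys = Σ λ_i
λ_sys = 0.00021 + 0.0000022 + 0.000016 + 0.000078 = 3.0620e-04 /h
MTBF = 1 / λ_sys = 3270 h

3270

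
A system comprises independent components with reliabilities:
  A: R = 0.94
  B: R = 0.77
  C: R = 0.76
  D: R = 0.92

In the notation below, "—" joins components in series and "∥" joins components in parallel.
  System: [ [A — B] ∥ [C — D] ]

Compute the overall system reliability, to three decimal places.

0.917

Series (A and B): 0.94000 × 0.77000 = 0.72380
Series (C and D): 0.76000 × 0.92000 = 0.69920
Parallel ([0.72380] and [0.69920]): 1 − (1 − 0.72380)(1 − 0.69920) = 0.917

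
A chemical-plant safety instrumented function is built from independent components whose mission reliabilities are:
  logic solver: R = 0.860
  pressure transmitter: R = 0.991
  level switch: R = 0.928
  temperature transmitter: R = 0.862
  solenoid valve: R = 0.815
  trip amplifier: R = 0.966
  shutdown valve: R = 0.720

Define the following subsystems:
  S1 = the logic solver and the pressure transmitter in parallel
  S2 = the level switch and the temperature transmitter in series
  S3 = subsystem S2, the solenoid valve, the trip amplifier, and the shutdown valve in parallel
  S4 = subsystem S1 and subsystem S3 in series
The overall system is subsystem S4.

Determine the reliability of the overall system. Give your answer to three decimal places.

Parallel (logic solver and pressure transmitter): 1 − (1 − 0.86000)(1 − 0.99100) = 0.99874
Series (level switch and temperature transmitter): 0.92800 × 0.86200 = 0.79994
Parallel ([0.79994], solenoid valve, trip amplifier, and shutdown valve): 1 − (1 − 0.79994)(1 − 0.81500)(1 − 0.96600)(1 − 0.72000) = 0.99965
Series ([0.99874] and [0.99965]): 0.99874 × 0.99965 = 0.998

0.998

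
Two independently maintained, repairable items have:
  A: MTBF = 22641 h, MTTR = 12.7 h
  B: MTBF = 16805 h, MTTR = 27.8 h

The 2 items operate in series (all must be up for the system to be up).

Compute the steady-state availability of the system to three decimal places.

A(A) = MTBF/(MTBF+MTTR) = 22641/(22641+12.7) = 0.999439
A(B) = MTBF/(MTBF+MTTR) = 16805/(16805+27.8) = 0.998348
Series availability: 0.999439 × 0.998348 = 0.998

0.998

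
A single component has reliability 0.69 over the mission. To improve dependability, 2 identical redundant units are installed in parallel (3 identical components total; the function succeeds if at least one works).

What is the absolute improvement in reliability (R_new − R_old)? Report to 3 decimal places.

0.280

R_before = 0.69
R_after = 1 − (1 − 0.69)^3 = 0.970
ΔR = 0.970 − 0.69 = 0.280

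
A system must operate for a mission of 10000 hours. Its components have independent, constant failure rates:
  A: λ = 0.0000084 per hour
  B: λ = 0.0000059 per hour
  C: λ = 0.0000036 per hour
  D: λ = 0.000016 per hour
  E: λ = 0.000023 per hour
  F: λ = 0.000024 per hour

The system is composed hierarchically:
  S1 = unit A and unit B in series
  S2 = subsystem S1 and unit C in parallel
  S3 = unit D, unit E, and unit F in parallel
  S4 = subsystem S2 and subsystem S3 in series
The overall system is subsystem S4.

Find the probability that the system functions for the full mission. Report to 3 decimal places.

R(A) = exp(−0.0000084 × 10000) = 0.91943
R(B) = exp(−0.0000059 × 10000) = 0.94271
R(C) = exp(−0.0000036 × 10000) = 0.96464
R(D) = exp(−0.000016 × 10000) = 0.85214
R(E) = exp(−0.000023 × 10000) = 0.79453
R(F) = exp(−0.000024 × 10000) = 0.78663
Series (A and B): 0.91943 × 0.94271 = 0.86676
Parallel ([0.86676] and C): 1 − (1 − 0.86676)(1 − 0.96464) = 0.99529
Parallel (D, E, and F): 1 − (1 − 0.85214)(1 − 0.79453)(1 − 0.78663) = 0.99352
Series ([0.99529] and [0.99352]): 0.99529 × 0.99352 = 0.989

0.989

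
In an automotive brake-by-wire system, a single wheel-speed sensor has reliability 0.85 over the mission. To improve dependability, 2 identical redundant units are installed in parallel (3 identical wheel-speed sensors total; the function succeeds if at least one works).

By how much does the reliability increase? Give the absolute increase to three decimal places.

R_before = 0.85
R_after = 1 − (1 − 0.85)^3 = 0.997
ΔR = 0.997 − 0.85 = 0.147

0.147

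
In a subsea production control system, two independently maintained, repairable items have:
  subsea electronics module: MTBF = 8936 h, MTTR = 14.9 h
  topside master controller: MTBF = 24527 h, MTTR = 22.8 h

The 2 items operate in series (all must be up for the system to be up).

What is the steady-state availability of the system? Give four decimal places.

0.9974

A(subsea electronics module) = MTBF/(MTBF+MTTR) = 8936/(8936+14.9) = 0.998335
A(topside master controller) = MTBF/(MTBF+MTTR) = 24527/(24527+22.8) = 0.999071
Series availability: 0.998335 × 0.999071 = 0.9974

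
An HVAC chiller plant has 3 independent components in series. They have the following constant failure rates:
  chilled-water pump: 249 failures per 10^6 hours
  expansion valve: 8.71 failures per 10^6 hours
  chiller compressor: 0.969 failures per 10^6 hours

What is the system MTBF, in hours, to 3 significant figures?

Series of exponential components: λ_sys = Σ λ_i
λ_sys = 0.000249 + 0.00000871 + 0.000000969 = 2.5868e-04 /h
MTBF = 1 / λ_sys = 3870 h

3870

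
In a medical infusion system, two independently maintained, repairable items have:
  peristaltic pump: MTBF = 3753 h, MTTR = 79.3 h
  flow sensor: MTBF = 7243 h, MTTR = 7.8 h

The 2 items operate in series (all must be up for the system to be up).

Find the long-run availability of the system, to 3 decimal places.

0.978

A(peristaltic pump) = MTBF/(MTBF+MTTR) = 3753/(3753+79.3) = 0.979307
A(flow sensor) = MTBF/(MTBF+MTTR) = 7243/(7243+7.8) = 0.998924
Series availability: 0.979307 × 0.998924 = 0.978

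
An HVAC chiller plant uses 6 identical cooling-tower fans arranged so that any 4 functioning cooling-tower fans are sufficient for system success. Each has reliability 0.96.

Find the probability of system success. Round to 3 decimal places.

R = Σ_{i=4}^{6} C(6,i) p^i (1−p)^{6−i} with p = 0.96
C(6,4)·0.96^4·0.04^2 = 0.02038
C(6,5)·0.96^5·0.04^1 = 0.19569
C(6,6)·0.96^6·0.04^0 = 0.78276
Sum = 0.999

0.999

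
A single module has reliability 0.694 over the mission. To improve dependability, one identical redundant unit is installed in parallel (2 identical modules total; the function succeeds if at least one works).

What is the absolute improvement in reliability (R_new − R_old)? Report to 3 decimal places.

0.212

R_before = 0.694
R_after = 1 − (1 − 0.694)^2 = 0.906
ΔR = 0.906 − 0.694 = 0.212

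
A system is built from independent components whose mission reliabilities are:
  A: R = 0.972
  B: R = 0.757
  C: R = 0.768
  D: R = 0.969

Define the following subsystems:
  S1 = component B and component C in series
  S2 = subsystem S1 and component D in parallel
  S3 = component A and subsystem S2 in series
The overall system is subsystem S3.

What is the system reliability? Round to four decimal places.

0.9594

Series (B and C): 0.757000 × 0.768000 = 0.581376
Parallel ([0.581376] and D): 1 − (1 − 0.581376)(1 − 0.969000) = 0.987023
Series (A and [0.987023]): 0.972000 × 0.987023 = 0.9594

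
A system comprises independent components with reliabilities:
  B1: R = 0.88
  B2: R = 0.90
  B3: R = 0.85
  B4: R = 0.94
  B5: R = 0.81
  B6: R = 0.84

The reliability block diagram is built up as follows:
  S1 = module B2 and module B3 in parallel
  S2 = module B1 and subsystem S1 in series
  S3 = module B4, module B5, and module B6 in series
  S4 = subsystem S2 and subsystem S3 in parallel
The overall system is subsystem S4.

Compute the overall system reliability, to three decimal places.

Parallel (B2 and B3): 1 − (1 − 0.90000)(1 − 0.85000) = 0.98500
Series (B1 and [0.98500]): 0.88000 × 0.98500 = 0.86680
Series (B4, B5, and B6): 0.94000 × 0.81000 × 0.84000 = 0.63958
Parallel ([0.86680] and [0.63958]): 1 − (1 − 0.86680)(1 − 0.63958) = 0.952

0.952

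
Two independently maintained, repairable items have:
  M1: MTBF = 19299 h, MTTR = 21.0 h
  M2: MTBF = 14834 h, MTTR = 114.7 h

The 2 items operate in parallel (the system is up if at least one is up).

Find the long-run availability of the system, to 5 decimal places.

0.99999

A(M1) = MTBF/(MTBF+MTTR) = 19299/(19299+21.0) = 0.998913
A(M2) = MTBF/(MTBF+MTTR) = 14834/(14834+114.7) = 0.992327
Parallel availability: 1 − (1 − 0.998913)(1 − 0.992327) = 0.99999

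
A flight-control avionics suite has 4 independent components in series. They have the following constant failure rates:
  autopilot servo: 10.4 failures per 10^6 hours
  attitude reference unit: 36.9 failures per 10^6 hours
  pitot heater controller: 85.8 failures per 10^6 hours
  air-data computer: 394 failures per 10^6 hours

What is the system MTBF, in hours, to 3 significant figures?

Series of exponential components: λ_sys = Σ λ_i
λ_sys = 0.0000104 + 0.0000369 + 0.0000858 + 0.000394 = 5.2710e-04 /h
MTBF = 1 / λ_sys = 1900 h

1900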